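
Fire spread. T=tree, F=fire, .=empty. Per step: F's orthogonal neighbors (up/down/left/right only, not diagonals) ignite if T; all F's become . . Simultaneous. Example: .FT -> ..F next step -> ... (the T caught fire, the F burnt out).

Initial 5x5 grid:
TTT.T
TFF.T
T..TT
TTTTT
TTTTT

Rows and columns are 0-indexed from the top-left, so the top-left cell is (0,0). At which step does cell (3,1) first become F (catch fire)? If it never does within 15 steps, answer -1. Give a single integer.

Step 1: cell (3,1)='T' (+3 fires, +2 burnt)
Step 2: cell (3,1)='T' (+2 fires, +3 burnt)
Step 3: cell (3,1)='T' (+1 fires, +2 burnt)
Step 4: cell (3,1)='F' (+2 fires, +1 burnt)
  -> target ignites at step 4
Step 5: cell (3,1)='.' (+2 fires, +2 burnt)
Step 6: cell (3,1)='.' (+2 fires, +2 burnt)
Step 7: cell (3,1)='.' (+3 fires, +2 burnt)
Step 8: cell (3,1)='.' (+2 fires, +3 burnt)
Step 9: cell (3,1)='.' (+1 fires, +2 burnt)
Step 10: cell (3,1)='.' (+1 fires, +1 burnt)
Step 11: cell (3,1)='.' (+0 fires, +1 burnt)
  fire out at step 11

4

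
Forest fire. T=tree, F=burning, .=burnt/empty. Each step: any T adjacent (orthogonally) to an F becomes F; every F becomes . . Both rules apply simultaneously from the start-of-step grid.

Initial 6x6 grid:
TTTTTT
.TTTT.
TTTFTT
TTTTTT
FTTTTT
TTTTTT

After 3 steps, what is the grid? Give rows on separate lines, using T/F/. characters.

Step 1: 7 trees catch fire, 2 burn out
  TTTTTT
  .TTFT.
  TTF.FT
  FTTFTT
  .FTTTT
  FTTTTT
Step 2: 12 trees catch fire, 7 burn out
  TTTFTT
  .TF.F.
  FF...F
  .FF.FT
  ..FFTT
  .FTTTT
Step 3: 7 trees catch fire, 12 burn out
  TTF.FT
  .F....
  ......
  .....F
  ....FT
  ..FFTT

TTF.FT
.F....
......
.....F
....FT
..FFTT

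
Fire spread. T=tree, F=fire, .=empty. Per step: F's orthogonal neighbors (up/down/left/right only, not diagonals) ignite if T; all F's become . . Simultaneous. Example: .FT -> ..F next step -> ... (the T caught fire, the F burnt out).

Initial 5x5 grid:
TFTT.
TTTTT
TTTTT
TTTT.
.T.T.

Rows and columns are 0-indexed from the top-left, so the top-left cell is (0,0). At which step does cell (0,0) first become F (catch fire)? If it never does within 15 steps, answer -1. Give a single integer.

Step 1: cell (0,0)='F' (+3 fires, +1 burnt)
  -> target ignites at step 1
Step 2: cell (0,0)='.' (+4 fires, +3 burnt)
Step 3: cell (0,0)='.' (+4 fires, +4 burnt)
Step 4: cell (0,0)='.' (+5 fires, +4 burnt)
Step 5: cell (0,0)='.' (+2 fires, +5 burnt)
Step 6: cell (0,0)='.' (+1 fires, +2 burnt)
Step 7: cell (0,0)='.' (+0 fires, +1 burnt)
  fire out at step 7

1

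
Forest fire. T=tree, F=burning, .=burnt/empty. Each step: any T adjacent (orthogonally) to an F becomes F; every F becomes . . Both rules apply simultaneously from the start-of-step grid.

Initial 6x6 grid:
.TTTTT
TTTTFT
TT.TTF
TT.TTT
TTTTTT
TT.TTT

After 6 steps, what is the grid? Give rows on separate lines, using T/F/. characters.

Step 1: 5 trees catch fire, 2 burn out
  .TTTFT
  TTTF.F
  TT.TF.
  TT.TTF
  TTTTTT
  TT.TTT
Step 2: 6 trees catch fire, 5 burn out
  .TTF.F
  TTF...
  TT.F..
  TT.TF.
  TTTTTF
  TT.TTT
Step 3: 5 trees catch fire, 6 burn out
  .TF...
  TF....
  TT....
  TT.F..
  TTTTF.
  TT.TTF
Step 4: 5 trees catch fire, 5 burn out
  .F....
  F.....
  TF....
  TT....
  TTTF..
  TT.TF.
Step 5: 4 trees catch fire, 5 burn out
  ......
  ......
  F.....
  TF....
  TTF...
  TT.F..
Step 6: 2 trees catch fire, 4 burn out
  ......
  ......
  ......
  F.....
  TF....
  TT....

......
......
......
F.....
TF....
TT....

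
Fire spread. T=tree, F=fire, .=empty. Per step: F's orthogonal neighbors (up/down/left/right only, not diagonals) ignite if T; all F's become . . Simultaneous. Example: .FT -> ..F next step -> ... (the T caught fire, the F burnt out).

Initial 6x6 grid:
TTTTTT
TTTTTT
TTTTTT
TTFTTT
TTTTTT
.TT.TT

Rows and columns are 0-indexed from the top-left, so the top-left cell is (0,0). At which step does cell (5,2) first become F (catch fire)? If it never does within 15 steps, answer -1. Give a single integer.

Step 1: cell (5,2)='T' (+4 fires, +1 burnt)
Step 2: cell (5,2)='F' (+8 fires, +4 burnt)
  -> target ignites at step 2
Step 3: cell (5,2)='.' (+9 fires, +8 burnt)
Step 4: cell (5,2)='.' (+7 fires, +9 burnt)
Step 5: cell (5,2)='.' (+4 fires, +7 burnt)
Step 6: cell (5,2)='.' (+1 fires, +4 burnt)
Step 7: cell (5,2)='.' (+0 fires, +1 burnt)
  fire out at step 7

2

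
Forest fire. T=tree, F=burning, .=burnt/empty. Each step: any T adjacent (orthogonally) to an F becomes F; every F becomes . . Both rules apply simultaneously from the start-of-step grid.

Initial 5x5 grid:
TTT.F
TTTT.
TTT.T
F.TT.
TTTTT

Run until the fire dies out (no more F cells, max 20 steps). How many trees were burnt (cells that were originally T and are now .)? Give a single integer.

Step 1: +2 fires, +2 burnt (F count now 2)
Step 2: +3 fires, +2 burnt (F count now 3)
Step 3: +4 fires, +3 burnt (F count now 4)
Step 4: +4 fires, +4 burnt (F count now 4)
Step 5: +4 fires, +4 burnt (F count now 4)
Step 6: +0 fires, +4 burnt (F count now 0)
Fire out after step 6
Initially T: 18, now '.': 24
Total burnt (originally-T cells now '.'): 17

Answer: 17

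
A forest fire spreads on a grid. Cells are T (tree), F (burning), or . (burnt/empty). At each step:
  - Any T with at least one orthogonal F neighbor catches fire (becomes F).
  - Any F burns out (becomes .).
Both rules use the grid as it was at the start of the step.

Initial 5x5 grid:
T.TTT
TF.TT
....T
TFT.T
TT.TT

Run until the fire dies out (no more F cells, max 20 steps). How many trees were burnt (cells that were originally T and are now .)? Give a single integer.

Step 1: +4 fires, +2 burnt (F count now 4)
Step 2: +2 fires, +4 burnt (F count now 2)
Step 3: +0 fires, +2 burnt (F count now 0)
Fire out after step 3
Initially T: 15, now '.': 16
Total burnt (originally-T cells now '.'): 6

Answer: 6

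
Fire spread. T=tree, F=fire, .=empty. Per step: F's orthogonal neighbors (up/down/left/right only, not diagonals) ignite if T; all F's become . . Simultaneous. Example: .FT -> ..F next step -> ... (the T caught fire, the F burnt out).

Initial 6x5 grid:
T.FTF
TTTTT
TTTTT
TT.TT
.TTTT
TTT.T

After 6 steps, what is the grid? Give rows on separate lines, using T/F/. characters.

Step 1: 3 trees catch fire, 2 burn out
  T..F.
  TTFTF
  TTTTT
  TT.TT
  .TTTT
  TTT.T
Step 2: 4 trees catch fire, 3 burn out
  T....
  TF.F.
  TTFTF
  TT.TT
  .TTTT
  TTT.T
Step 3: 4 trees catch fire, 4 burn out
  T....
  F....
  TF.F.
  TT.TF
  .TTTT
  TTT.T
Step 4: 5 trees catch fire, 4 burn out
  F....
  .....
  F....
  TF.F.
  .TTTF
  TTT.T
Step 5: 4 trees catch fire, 5 burn out
  .....
  .....
  .....
  F....
  .FTF.
  TTT.F
Step 6: 2 trees catch fire, 4 burn out
  .....
  .....
  .....
  .....
  ..F..
  TFT..

.....
.....
.....
.....
..F..
TFT..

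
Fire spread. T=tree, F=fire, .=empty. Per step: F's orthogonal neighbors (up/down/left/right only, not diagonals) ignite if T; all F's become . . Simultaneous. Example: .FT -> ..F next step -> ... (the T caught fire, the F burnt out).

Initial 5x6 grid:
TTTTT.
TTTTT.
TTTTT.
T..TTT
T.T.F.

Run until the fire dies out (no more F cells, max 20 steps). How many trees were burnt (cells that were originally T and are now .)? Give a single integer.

Step 1: +1 fires, +1 burnt (F count now 1)
Step 2: +3 fires, +1 burnt (F count now 3)
Step 3: +2 fires, +3 burnt (F count now 2)
Step 4: +3 fires, +2 burnt (F count now 3)
Step 5: +3 fires, +3 burnt (F count now 3)
Step 6: +3 fires, +3 burnt (F count now 3)
Step 7: +3 fires, +3 burnt (F count now 3)
Step 8: +2 fires, +3 burnt (F count now 2)
Step 9: +0 fires, +2 burnt (F count now 0)
Fire out after step 9
Initially T: 21, now '.': 29
Total burnt (originally-T cells now '.'): 20

Answer: 20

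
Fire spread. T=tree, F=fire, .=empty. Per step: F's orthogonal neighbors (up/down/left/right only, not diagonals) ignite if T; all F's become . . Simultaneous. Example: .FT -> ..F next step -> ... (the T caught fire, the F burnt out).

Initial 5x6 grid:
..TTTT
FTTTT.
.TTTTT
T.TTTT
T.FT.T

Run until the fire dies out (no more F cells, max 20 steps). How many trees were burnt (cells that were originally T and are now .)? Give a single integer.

Step 1: +3 fires, +2 burnt (F count now 3)
Step 2: +4 fires, +3 burnt (F count now 4)
Step 3: +4 fires, +4 burnt (F count now 4)
Step 4: +4 fires, +4 burnt (F count now 4)
Step 5: +3 fires, +4 burnt (F count now 3)
Step 6: +1 fires, +3 burnt (F count now 1)
Step 7: +0 fires, +1 burnt (F count now 0)
Fire out after step 7
Initially T: 21, now '.': 28
Total burnt (originally-T cells now '.'): 19

Answer: 19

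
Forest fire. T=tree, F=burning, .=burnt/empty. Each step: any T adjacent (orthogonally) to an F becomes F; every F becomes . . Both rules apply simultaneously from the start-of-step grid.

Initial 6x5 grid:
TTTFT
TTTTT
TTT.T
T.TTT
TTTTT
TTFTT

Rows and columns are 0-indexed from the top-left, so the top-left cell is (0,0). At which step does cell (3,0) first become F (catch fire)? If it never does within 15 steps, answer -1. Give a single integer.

Step 1: cell (3,0)='T' (+6 fires, +2 burnt)
Step 2: cell (3,0)='T' (+8 fires, +6 burnt)
Step 3: cell (3,0)='T' (+7 fires, +8 burnt)
Step 4: cell (3,0)='F' (+4 fires, +7 burnt)
  -> target ignites at step 4
Step 5: cell (3,0)='.' (+1 fires, +4 burnt)
Step 6: cell (3,0)='.' (+0 fires, +1 burnt)
  fire out at step 6

4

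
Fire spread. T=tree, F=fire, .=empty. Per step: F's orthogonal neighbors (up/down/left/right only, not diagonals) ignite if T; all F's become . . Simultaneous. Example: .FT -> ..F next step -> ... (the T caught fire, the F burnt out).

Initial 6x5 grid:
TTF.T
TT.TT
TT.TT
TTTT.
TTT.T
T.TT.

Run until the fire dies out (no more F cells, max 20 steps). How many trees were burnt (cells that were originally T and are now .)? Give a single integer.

Answer: 21

Derivation:
Step 1: +1 fires, +1 burnt (F count now 1)
Step 2: +2 fires, +1 burnt (F count now 2)
Step 3: +2 fires, +2 burnt (F count now 2)
Step 4: +2 fires, +2 burnt (F count now 2)
Step 5: +3 fires, +2 burnt (F count now 3)
Step 6: +3 fires, +3 burnt (F count now 3)
Step 7: +3 fires, +3 burnt (F count now 3)
Step 8: +3 fires, +3 burnt (F count now 3)
Step 9: +1 fires, +3 burnt (F count now 1)
Step 10: +1 fires, +1 burnt (F count now 1)
Step 11: +0 fires, +1 burnt (F count now 0)
Fire out after step 11
Initially T: 22, now '.': 29
Total burnt (originally-T cells now '.'): 21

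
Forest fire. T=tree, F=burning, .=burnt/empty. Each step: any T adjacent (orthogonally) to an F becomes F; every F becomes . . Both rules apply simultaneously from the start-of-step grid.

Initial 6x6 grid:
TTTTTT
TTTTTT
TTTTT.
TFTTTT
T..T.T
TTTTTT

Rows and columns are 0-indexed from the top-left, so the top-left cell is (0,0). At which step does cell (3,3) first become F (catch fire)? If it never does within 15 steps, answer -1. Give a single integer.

Step 1: cell (3,3)='T' (+3 fires, +1 burnt)
Step 2: cell (3,3)='F' (+5 fires, +3 burnt)
  -> target ignites at step 2
Step 3: cell (3,3)='.' (+7 fires, +5 burnt)
Step 4: cell (3,3)='.' (+7 fires, +7 burnt)
Step 5: cell (3,3)='.' (+5 fires, +7 burnt)
Step 6: cell (3,3)='.' (+3 fires, +5 burnt)
Step 7: cell (3,3)='.' (+1 fires, +3 burnt)
Step 8: cell (3,3)='.' (+0 fires, +1 burnt)
  fire out at step 8

2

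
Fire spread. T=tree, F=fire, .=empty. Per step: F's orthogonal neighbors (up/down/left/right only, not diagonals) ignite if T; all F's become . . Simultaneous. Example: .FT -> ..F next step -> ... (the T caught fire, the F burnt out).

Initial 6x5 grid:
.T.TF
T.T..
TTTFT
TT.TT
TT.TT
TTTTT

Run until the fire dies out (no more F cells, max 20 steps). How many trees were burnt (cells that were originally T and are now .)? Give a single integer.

Answer: 20

Derivation:
Step 1: +4 fires, +2 burnt (F count now 4)
Step 2: +4 fires, +4 burnt (F count now 4)
Step 3: +4 fires, +4 burnt (F count now 4)
Step 4: +5 fires, +4 burnt (F count now 5)
Step 5: +2 fires, +5 burnt (F count now 2)
Step 6: +1 fires, +2 burnt (F count now 1)
Step 7: +0 fires, +1 burnt (F count now 0)
Fire out after step 7
Initially T: 21, now '.': 29
Total burnt (originally-T cells now '.'): 20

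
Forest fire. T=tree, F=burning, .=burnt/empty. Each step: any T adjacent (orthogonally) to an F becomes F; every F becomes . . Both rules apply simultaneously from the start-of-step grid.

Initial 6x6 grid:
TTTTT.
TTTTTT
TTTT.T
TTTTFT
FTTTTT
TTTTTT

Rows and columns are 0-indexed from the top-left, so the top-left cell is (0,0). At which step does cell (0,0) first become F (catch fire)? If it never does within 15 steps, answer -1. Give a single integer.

Step 1: cell (0,0)='T' (+6 fires, +2 burnt)
Step 2: cell (0,0)='T' (+10 fires, +6 burnt)
Step 3: cell (0,0)='T' (+8 fires, +10 burnt)
Step 4: cell (0,0)='F' (+5 fires, +8 burnt)
  -> target ignites at step 4
Step 5: cell (0,0)='.' (+3 fires, +5 burnt)
Step 6: cell (0,0)='.' (+0 fires, +3 burnt)
  fire out at step 6

4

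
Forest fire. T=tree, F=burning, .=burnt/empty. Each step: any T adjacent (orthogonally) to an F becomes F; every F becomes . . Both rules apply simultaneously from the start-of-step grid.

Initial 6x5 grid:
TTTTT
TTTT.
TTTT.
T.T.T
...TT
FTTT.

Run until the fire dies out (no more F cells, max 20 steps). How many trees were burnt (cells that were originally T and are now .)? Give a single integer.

Step 1: +1 fires, +1 burnt (F count now 1)
Step 2: +1 fires, +1 burnt (F count now 1)
Step 3: +1 fires, +1 burnt (F count now 1)
Step 4: +1 fires, +1 burnt (F count now 1)
Step 5: +1 fires, +1 burnt (F count now 1)
Step 6: +1 fires, +1 burnt (F count now 1)
Step 7: +0 fires, +1 burnt (F count now 0)
Fire out after step 7
Initially T: 21, now '.': 15
Total burnt (originally-T cells now '.'): 6

Answer: 6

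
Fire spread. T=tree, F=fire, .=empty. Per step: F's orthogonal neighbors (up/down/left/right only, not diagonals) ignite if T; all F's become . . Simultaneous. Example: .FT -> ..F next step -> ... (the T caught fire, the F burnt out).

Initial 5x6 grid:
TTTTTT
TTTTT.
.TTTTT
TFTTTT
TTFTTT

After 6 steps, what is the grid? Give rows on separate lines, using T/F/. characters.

Step 1: 5 trees catch fire, 2 burn out
  TTTTTT
  TTTTT.
  .FTTTT
  F.FTTT
  TF.FTT
Step 2: 5 trees catch fire, 5 burn out
  TTTTTT
  TFTTT.
  ..FTTT
  ...FTT
  F...FT
Step 3: 6 trees catch fire, 5 burn out
  TFTTTT
  F.FTT.
  ...FTT
  ....FT
  .....F
Step 4: 5 trees catch fire, 6 burn out
  F.FTTT
  ...FT.
  ....FT
  .....F
  ......
Step 5: 3 trees catch fire, 5 burn out
  ...FTT
  ....F.
  .....F
  ......
  ......
Step 6: 1 trees catch fire, 3 burn out
  ....FT
  ......
  ......
  ......
  ......

....FT
......
......
......
......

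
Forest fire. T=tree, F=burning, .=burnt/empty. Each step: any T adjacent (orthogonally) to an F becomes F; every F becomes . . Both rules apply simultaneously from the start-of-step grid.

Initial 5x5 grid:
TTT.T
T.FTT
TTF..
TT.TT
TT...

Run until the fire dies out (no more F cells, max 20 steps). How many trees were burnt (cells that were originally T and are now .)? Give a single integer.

Step 1: +3 fires, +2 burnt (F count now 3)
Step 2: +4 fires, +3 burnt (F count now 4)
Step 3: +5 fires, +4 burnt (F count now 5)
Step 4: +1 fires, +5 burnt (F count now 1)
Step 5: +0 fires, +1 burnt (F count now 0)
Fire out after step 5
Initially T: 15, now '.': 23
Total burnt (originally-T cells now '.'): 13

Answer: 13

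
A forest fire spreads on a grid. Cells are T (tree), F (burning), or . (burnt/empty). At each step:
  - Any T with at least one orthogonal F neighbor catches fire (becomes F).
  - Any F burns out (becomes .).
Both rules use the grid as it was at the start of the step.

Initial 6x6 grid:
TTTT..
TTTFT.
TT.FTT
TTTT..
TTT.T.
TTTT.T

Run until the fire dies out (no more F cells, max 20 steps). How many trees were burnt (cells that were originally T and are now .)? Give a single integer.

Step 1: +5 fires, +2 burnt (F count now 5)
Step 2: +4 fires, +5 burnt (F count now 4)
Step 3: +5 fires, +4 burnt (F count now 5)
Step 4: +5 fires, +5 burnt (F count now 5)
Step 5: +3 fires, +5 burnt (F count now 3)
Step 6: +1 fires, +3 burnt (F count now 1)
Step 7: +0 fires, +1 burnt (F count now 0)
Fire out after step 7
Initially T: 25, now '.': 34
Total burnt (originally-T cells now '.'): 23

Answer: 23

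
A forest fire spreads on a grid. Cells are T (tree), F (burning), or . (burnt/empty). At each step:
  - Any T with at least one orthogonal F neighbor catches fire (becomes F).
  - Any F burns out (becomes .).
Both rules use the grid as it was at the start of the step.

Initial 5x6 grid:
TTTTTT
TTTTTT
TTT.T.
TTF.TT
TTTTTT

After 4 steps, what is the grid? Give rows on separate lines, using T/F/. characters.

Step 1: 3 trees catch fire, 1 burn out
  TTTTTT
  TTTTTT
  TTF.T.
  TF..TT
  TTFTTT
Step 2: 5 trees catch fire, 3 burn out
  TTTTTT
  TTFTTT
  TF..T.
  F...TT
  TF.FTT
Step 3: 6 trees catch fire, 5 burn out
  TTFTTT
  TF.FTT
  F...T.
  ....TT
  F...FT
Step 4: 6 trees catch fire, 6 burn out
  TF.FTT
  F...FT
  ....T.
  ....FT
  .....F

TF.FTT
F...FT
....T.
....FT
.....F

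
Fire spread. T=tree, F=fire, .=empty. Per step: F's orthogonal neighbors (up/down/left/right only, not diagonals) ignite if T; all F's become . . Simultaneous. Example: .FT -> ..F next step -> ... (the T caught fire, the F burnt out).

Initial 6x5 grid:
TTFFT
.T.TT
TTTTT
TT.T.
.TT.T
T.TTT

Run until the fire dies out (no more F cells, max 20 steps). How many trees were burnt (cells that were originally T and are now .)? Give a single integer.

Step 1: +3 fires, +2 burnt (F count now 3)
Step 2: +4 fires, +3 burnt (F count now 4)
Step 3: +4 fires, +4 burnt (F count now 4)
Step 4: +2 fires, +4 burnt (F count now 2)
Step 5: +2 fires, +2 burnt (F count now 2)
Step 6: +1 fires, +2 burnt (F count now 1)
Step 7: +1 fires, +1 burnt (F count now 1)
Step 8: +1 fires, +1 burnt (F count now 1)
Step 9: +1 fires, +1 burnt (F count now 1)
Step 10: +1 fires, +1 burnt (F count now 1)
Step 11: +0 fires, +1 burnt (F count now 0)
Fire out after step 11
Initially T: 21, now '.': 29
Total burnt (originally-T cells now '.'): 20

Answer: 20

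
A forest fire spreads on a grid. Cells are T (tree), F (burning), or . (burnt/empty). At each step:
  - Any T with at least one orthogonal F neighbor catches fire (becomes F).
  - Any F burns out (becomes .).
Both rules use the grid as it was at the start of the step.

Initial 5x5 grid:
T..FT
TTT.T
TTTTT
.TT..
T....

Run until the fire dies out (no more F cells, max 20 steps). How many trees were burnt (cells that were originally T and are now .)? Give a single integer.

Step 1: +1 fires, +1 burnt (F count now 1)
Step 2: +1 fires, +1 burnt (F count now 1)
Step 3: +1 fires, +1 burnt (F count now 1)
Step 4: +1 fires, +1 burnt (F count now 1)
Step 5: +1 fires, +1 burnt (F count now 1)
Step 6: +3 fires, +1 burnt (F count now 3)
Step 7: +3 fires, +3 burnt (F count now 3)
Step 8: +1 fires, +3 burnt (F count now 1)
Step 9: +1 fires, +1 burnt (F count now 1)
Step 10: +0 fires, +1 burnt (F count now 0)
Fire out after step 10
Initially T: 14, now '.': 24
Total burnt (originally-T cells now '.'): 13

Answer: 13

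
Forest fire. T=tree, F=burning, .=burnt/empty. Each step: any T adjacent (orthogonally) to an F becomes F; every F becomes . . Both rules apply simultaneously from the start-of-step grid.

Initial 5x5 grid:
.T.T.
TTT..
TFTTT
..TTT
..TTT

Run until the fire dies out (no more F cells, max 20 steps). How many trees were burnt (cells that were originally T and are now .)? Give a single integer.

Step 1: +3 fires, +1 burnt (F count now 3)
Step 2: +5 fires, +3 burnt (F count now 5)
Step 3: +3 fires, +5 burnt (F count now 3)
Step 4: +2 fires, +3 burnt (F count now 2)
Step 5: +1 fires, +2 burnt (F count now 1)
Step 6: +0 fires, +1 burnt (F count now 0)
Fire out after step 6
Initially T: 15, now '.': 24
Total burnt (originally-T cells now '.'): 14

Answer: 14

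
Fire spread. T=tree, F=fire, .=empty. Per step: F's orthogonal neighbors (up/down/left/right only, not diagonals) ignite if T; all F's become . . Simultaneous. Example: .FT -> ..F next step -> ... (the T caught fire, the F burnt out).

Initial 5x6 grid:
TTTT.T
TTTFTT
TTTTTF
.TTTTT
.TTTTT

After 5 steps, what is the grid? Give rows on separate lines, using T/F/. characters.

Step 1: 7 trees catch fire, 2 burn out
  TTTF.T
  TTF.FF
  TTTFF.
  .TTTTF
  .TTTTT
Step 2: 7 trees catch fire, 7 burn out
  TTF..F
  TF....
  TTF...
  .TTFF.
  .TTTTF
Step 3: 6 trees catch fire, 7 burn out
  TF....
  F.....
  TF....
  .TF...
  .TTFF.
Step 4: 4 trees catch fire, 6 burn out
  F.....
  ......
  F.....
  .F....
  .TF...
Step 5: 1 trees catch fire, 4 burn out
  ......
  ......
  ......
  ......
  .F....

......
......
......
......
.F....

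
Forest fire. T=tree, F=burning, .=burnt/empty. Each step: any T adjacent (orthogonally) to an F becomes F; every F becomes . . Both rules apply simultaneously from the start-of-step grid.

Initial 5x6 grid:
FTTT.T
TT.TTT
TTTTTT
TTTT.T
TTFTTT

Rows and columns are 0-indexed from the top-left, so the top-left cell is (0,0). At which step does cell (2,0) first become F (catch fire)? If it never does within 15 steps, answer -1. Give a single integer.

Step 1: cell (2,0)='T' (+5 fires, +2 burnt)
Step 2: cell (2,0)='F' (+8 fires, +5 burnt)
  -> target ignites at step 2
Step 3: cell (2,0)='.' (+5 fires, +8 burnt)
Step 4: cell (2,0)='.' (+3 fires, +5 burnt)
Step 5: cell (2,0)='.' (+2 fires, +3 burnt)
Step 6: cell (2,0)='.' (+1 fires, +2 burnt)
Step 7: cell (2,0)='.' (+1 fires, +1 burnt)
Step 8: cell (2,0)='.' (+0 fires, +1 burnt)
  fire out at step 8

2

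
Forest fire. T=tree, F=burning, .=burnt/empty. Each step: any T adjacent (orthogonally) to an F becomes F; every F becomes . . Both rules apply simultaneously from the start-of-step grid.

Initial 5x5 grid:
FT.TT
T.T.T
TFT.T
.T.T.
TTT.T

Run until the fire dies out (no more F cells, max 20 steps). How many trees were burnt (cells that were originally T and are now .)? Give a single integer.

Answer: 9

Derivation:
Step 1: +5 fires, +2 burnt (F count now 5)
Step 2: +2 fires, +5 burnt (F count now 2)
Step 3: +2 fires, +2 burnt (F count now 2)
Step 4: +0 fires, +2 burnt (F count now 0)
Fire out after step 4
Initially T: 15, now '.': 19
Total burnt (originally-T cells now '.'): 9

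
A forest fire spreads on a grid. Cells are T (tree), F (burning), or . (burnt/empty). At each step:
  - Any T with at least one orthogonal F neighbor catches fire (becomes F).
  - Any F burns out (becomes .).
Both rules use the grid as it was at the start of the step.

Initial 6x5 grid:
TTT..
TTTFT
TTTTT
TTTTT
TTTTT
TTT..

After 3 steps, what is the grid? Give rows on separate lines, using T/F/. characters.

Step 1: 3 trees catch fire, 1 burn out
  TTT..
  TTF.F
  TTTFT
  TTTTT
  TTTTT
  TTT..
Step 2: 5 trees catch fire, 3 burn out
  TTF..
  TF...
  TTF.F
  TTTFT
  TTTTT
  TTT..
Step 3: 6 trees catch fire, 5 burn out
  TF...
  F....
  TF...
  TTF.F
  TTTFT
  TTT..

TF...
F....
TF...
TTF.F
TTTFT
TTT..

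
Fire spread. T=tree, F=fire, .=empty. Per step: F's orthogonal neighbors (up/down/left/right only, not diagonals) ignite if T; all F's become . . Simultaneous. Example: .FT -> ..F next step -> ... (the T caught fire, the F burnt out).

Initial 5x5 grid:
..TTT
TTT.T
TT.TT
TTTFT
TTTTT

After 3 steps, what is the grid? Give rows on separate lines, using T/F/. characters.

Step 1: 4 trees catch fire, 1 burn out
  ..TTT
  TTT.T
  TT.FT
  TTF.F
  TTTFT
Step 2: 4 trees catch fire, 4 burn out
  ..TTT
  TTT.T
  TT..F
  TF...
  TTF.F
Step 3: 4 trees catch fire, 4 burn out
  ..TTT
  TTT.F
  TF...
  F....
  TF...

..TTT
TTT.F
TF...
F....
TF...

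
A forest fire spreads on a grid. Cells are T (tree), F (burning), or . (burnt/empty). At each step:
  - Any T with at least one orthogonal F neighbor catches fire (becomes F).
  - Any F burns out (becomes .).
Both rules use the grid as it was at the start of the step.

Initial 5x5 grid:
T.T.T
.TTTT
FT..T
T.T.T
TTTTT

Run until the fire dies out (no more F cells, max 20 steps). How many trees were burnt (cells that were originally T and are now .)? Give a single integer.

Step 1: +2 fires, +1 burnt (F count now 2)
Step 2: +2 fires, +2 burnt (F count now 2)
Step 3: +2 fires, +2 burnt (F count now 2)
Step 4: +3 fires, +2 burnt (F count now 3)
Step 5: +3 fires, +3 burnt (F count now 3)
Step 6: +3 fires, +3 burnt (F count now 3)
Step 7: +1 fires, +3 burnt (F count now 1)
Step 8: +0 fires, +1 burnt (F count now 0)
Fire out after step 8
Initially T: 17, now '.': 24
Total burnt (originally-T cells now '.'): 16

Answer: 16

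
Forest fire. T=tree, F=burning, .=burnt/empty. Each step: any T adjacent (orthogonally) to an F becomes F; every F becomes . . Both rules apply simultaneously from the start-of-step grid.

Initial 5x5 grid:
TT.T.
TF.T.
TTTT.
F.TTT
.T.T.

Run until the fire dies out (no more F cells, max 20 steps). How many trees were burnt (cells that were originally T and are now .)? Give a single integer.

Step 1: +4 fires, +2 burnt (F count now 4)
Step 2: +2 fires, +4 burnt (F count now 2)
Step 3: +2 fires, +2 burnt (F count now 2)
Step 4: +2 fires, +2 burnt (F count now 2)
Step 5: +3 fires, +2 burnt (F count now 3)
Step 6: +0 fires, +3 burnt (F count now 0)
Fire out after step 6
Initially T: 14, now '.': 24
Total burnt (originally-T cells now '.'): 13

Answer: 13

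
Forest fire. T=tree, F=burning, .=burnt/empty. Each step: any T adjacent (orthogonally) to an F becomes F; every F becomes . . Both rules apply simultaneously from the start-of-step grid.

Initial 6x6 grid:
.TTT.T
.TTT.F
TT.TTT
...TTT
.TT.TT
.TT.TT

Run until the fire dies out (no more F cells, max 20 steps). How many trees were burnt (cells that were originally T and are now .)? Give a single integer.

Answer: 19

Derivation:
Step 1: +2 fires, +1 burnt (F count now 2)
Step 2: +2 fires, +2 burnt (F count now 2)
Step 3: +3 fires, +2 burnt (F count now 3)
Step 4: +4 fires, +3 burnt (F count now 4)
Step 5: +3 fires, +4 burnt (F count now 3)
Step 6: +2 fires, +3 burnt (F count now 2)
Step 7: +2 fires, +2 burnt (F count now 2)
Step 8: +1 fires, +2 burnt (F count now 1)
Step 9: +0 fires, +1 burnt (F count now 0)
Fire out after step 9
Initially T: 23, now '.': 32
Total burnt (originally-T cells now '.'): 19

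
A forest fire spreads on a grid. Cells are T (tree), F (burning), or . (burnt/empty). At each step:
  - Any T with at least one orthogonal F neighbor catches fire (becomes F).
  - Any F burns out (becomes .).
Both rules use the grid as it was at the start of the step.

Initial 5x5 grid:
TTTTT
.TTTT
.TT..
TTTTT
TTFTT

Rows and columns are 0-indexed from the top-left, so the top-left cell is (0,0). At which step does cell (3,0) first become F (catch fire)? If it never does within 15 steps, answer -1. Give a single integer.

Step 1: cell (3,0)='T' (+3 fires, +1 burnt)
Step 2: cell (3,0)='T' (+5 fires, +3 burnt)
Step 3: cell (3,0)='F' (+4 fires, +5 burnt)
  -> target ignites at step 3
Step 4: cell (3,0)='.' (+3 fires, +4 burnt)
Step 5: cell (3,0)='.' (+3 fires, +3 burnt)
Step 6: cell (3,0)='.' (+2 fires, +3 burnt)
Step 7: cell (3,0)='.' (+0 fires, +2 burnt)
  fire out at step 7

3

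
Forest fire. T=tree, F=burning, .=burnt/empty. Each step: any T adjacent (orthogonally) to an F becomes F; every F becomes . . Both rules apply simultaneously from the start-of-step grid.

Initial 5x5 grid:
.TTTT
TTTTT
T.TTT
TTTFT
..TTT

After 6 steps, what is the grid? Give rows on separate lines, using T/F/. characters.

Step 1: 4 trees catch fire, 1 burn out
  .TTTT
  TTTTT
  T.TFT
  TTF.F
  ..TFT
Step 2: 6 trees catch fire, 4 burn out
  .TTTT
  TTTFT
  T.F.F
  TF...
  ..F.F
Step 3: 4 trees catch fire, 6 burn out
  .TTFT
  TTF.F
  T....
  F....
  .....
Step 4: 4 trees catch fire, 4 burn out
  .TF.F
  TF...
  F....
  .....
  .....
Step 5: 2 trees catch fire, 4 burn out
  .F...
  F....
  .....
  .....
  .....
Step 6: 0 trees catch fire, 2 burn out
  .....
  .....
  .....
  .....
  .....

.....
.....
.....
.....
.....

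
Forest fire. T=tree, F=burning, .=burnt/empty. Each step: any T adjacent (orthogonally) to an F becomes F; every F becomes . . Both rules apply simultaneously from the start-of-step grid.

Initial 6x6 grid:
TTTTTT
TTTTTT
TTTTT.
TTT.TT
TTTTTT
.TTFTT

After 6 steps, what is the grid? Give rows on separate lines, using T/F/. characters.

Step 1: 3 trees catch fire, 1 burn out
  TTTTTT
  TTTTTT
  TTTTT.
  TTT.TT
  TTTFTT
  .TF.FT
Step 2: 4 trees catch fire, 3 burn out
  TTTTTT
  TTTTTT
  TTTTT.
  TTT.TT
  TTF.FT
  .F...F
Step 3: 4 trees catch fire, 4 burn out
  TTTTTT
  TTTTTT
  TTTTT.
  TTF.FT
  TF...F
  ......
Step 4: 5 trees catch fire, 4 burn out
  TTTTTT
  TTTTTT
  TTFTF.
  TF...F
  F.....
  ......
Step 5: 5 trees catch fire, 5 burn out
  TTTTTT
  TTFTFT
  TF.F..
  F.....
  ......
  ......
Step 6: 6 trees catch fire, 5 burn out
  TTFTFT
  TF.F.F
  F.....
  ......
  ......
  ......

TTFTFT
TF.F.F
F.....
......
......
......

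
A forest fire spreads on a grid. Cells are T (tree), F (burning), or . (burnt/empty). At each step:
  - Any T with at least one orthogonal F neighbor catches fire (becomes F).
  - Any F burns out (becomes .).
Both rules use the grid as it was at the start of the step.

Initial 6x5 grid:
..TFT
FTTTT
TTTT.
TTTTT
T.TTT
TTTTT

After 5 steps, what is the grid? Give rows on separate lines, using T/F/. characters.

Step 1: 5 trees catch fire, 2 burn out
  ..F.F
  .FTFT
  FTTT.
  TTTTT
  T.TTT
  TTTTT
Step 2: 5 trees catch fire, 5 burn out
  .....
  ..F.F
  .FTF.
  FTTTT
  T.TTT
  TTTTT
Step 3: 4 trees catch fire, 5 burn out
  .....
  .....
  ..F..
  .FTFT
  F.TTT
  TTTTT
Step 4: 4 trees catch fire, 4 burn out
  .....
  .....
  .....
  ..F.F
  ..TFT
  FTTTT
Step 5: 4 trees catch fire, 4 burn out
  .....
  .....
  .....
  .....
  ..F.F
  .FTFT

.....
.....
.....
.....
..F.F
.FTFT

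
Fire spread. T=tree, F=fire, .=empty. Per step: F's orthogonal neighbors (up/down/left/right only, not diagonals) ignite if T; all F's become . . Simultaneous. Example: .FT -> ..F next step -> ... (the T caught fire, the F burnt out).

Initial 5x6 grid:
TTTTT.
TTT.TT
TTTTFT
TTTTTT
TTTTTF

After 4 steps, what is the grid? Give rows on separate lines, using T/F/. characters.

Step 1: 6 trees catch fire, 2 burn out
  TTTTT.
  TTT.FT
  TTTF.F
  TTTTFF
  TTTTF.
Step 2: 5 trees catch fire, 6 burn out
  TTTTF.
  TTT..F
  TTF...
  TTTF..
  TTTF..
Step 3: 5 trees catch fire, 5 burn out
  TTTF..
  TTF...
  TF....
  TTF...
  TTF...
Step 4: 5 trees catch fire, 5 burn out
  TTF...
  TF....
  F.....
  TF....
  TF....

TTF...
TF....
F.....
TF....
TF....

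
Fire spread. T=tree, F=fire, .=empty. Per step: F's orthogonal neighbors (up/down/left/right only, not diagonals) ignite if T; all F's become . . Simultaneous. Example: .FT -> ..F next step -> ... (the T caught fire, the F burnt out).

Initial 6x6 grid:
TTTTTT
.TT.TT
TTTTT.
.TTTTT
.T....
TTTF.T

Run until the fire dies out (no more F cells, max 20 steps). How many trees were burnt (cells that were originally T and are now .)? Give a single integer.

Answer: 24

Derivation:
Step 1: +1 fires, +1 burnt (F count now 1)
Step 2: +1 fires, +1 burnt (F count now 1)
Step 3: +2 fires, +1 burnt (F count now 2)
Step 4: +1 fires, +2 burnt (F count now 1)
Step 5: +2 fires, +1 burnt (F count now 2)
Step 6: +4 fires, +2 burnt (F count now 4)
Step 7: +4 fires, +4 burnt (F count now 4)
Step 8: +4 fires, +4 burnt (F count now 4)
Step 9: +2 fires, +4 burnt (F count now 2)
Step 10: +2 fires, +2 burnt (F count now 2)
Step 11: +1 fires, +2 burnt (F count now 1)
Step 12: +0 fires, +1 burnt (F count now 0)
Fire out after step 12
Initially T: 25, now '.': 35
Total burnt (originally-T cells now '.'): 24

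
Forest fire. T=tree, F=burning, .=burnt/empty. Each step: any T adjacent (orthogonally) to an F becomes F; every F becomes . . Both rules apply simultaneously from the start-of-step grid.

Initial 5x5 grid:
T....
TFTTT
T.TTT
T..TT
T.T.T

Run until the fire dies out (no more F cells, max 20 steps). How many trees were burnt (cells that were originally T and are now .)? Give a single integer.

Step 1: +2 fires, +1 burnt (F count now 2)
Step 2: +4 fires, +2 burnt (F count now 4)
Step 3: +3 fires, +4 burnt (F count now 3)
Step 4: +3 fires, +3 burnt (F count now 3)
Step 5: +1 fires, +3 burnt (F count now 1)
Step 6: +1 fires, +1 burnt (F count now 1)
Step 7: +0 fires, +1 burnt (F count now 0)
Fire out after step 7
Initially T: 15, now '.': 24
Total burnt (originally-T cells now '.'): 14

Answer: 14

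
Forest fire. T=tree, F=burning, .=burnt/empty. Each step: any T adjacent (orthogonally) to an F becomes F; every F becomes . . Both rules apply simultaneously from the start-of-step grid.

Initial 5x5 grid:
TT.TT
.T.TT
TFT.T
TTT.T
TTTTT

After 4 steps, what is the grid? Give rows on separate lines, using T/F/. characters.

Step 1: 4 trees catch fire, 1 burn out
  TT.TT
  .F.TT
  F.F.T
  TFT.T
  TTTTT
Step 2: 4 trees catch fire, 4 burn out
  TF.TT
  ...TT
  ....T
  F.F.T
  TFTTT
Step 3: 3 trees catch fire, 4 burn out
  F..TT
  ...TT
  ....T
  ....T
  F.FTT
Step 4: 1 trees catch fire, 3 burn out
  ...TT
  ...TT
  ....T
  ....T
  ...FT

...TT
...TT
....T
....T
...FT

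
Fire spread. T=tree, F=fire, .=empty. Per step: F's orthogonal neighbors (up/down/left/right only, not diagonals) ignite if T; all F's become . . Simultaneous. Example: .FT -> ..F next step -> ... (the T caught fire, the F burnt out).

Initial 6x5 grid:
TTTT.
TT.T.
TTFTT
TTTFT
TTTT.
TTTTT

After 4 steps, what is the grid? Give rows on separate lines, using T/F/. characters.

Step 1: 5 trees catch fire, 2 burn out
  TTTT.
  TT.T.
  TF.FT
  TTF.F
  TTTF.
  TTTTT
Step 2: 7 trees catch fire, 5 burn out
  TTTT.
  TF.F.
  F...F
  TF...
  TTF..
  TTTFT
Step 3: 7 trees catch fire, 7 burn out
  TFTF.
  F....
  .....
  F....
  TF...
  TTF.F
Step 4: 4 trees catch fire, 7 burn out
  F.F..
  .....
  .....
  .....
  F....
  TF...

F.F..
.....
.....
.....
F....
TF...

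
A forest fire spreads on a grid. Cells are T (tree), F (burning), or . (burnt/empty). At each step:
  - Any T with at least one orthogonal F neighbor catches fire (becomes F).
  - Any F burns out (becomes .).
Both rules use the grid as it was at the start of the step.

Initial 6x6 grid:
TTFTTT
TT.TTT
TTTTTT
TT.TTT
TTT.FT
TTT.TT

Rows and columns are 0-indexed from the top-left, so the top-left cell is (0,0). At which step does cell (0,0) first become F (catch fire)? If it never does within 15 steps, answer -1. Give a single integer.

Step 1: cell (0,0)='T' (+5 fires, +2 burnt)
Step 2: cell (0,0)='F' (+8 fires, +5 burnt)
  -> target ignites at step 2
Step 3: cell (0,0)='.' (+6 fires, +8 burnt)
Step 4: cell (0,0)='.' (+4 fires, +6 burnt)
Step 5: cell (0,0)='.' (+2 fires, +4 burnt)
Step 6: cell (0,0)='.' (+3 fires, +2 burnt)
Step 7: cell (0,0)='.' (+2 fires, +3 burnt)
Step 8: cell (0,0)='.' (+0 fires, +2 burnt)
  fire out at step 8

2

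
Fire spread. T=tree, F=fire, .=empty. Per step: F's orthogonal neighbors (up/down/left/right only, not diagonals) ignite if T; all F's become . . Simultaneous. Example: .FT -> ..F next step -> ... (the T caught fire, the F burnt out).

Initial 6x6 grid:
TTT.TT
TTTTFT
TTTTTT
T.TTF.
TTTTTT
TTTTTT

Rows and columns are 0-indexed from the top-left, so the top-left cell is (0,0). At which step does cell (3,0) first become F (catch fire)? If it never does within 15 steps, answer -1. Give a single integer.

Step 1: cell (3,0)='T' (+6 fires, +2 burnt)
Step 2: cell (3,0)='T' (+8 fires, +6 burnt)
Step 3: cell (3,0)='T' (+6 fires, +8 burnt)
Step 4: cell (3,0)='T' (+5 fires, +6 burnt)
Step 5: cell (3,0)='T' (+4 fires, +5 burnt)
Step 6: cell (3,0)='F' (+2 fires, +4 burnt)
  -> target ignites at step 6
Step 7: cell (3,0)='.' (+0 fires, +2 burnt)
  fire out at step 7

6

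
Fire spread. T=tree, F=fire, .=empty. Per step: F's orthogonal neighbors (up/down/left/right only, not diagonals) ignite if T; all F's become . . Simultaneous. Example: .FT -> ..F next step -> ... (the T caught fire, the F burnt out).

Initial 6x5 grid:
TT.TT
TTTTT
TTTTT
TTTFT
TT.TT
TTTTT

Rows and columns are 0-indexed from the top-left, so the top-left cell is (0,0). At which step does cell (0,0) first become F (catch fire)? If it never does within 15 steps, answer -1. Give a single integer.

Step 1: cell (0,0)='T' (+4 fires, +1 burnt)
Step 2: cell (0,0)='T' (+6 fires, +4 burnt)
Step 3: cell (0,0)='T' (+8 fires, +6 burnt)
Step 4: cell (0,0)='T' (+5 fires, +8 burnt)
Step 5: cell (0,0)='T' (+3 fires, +5 burnt)
Step 6: cell (0,0)='F' (+1 fires, +3 burnt)
  -> target ignites at step 6
Step 7: cell (0,0)='.' (+0 fires, +1 burnt)
  fire out at step 7

6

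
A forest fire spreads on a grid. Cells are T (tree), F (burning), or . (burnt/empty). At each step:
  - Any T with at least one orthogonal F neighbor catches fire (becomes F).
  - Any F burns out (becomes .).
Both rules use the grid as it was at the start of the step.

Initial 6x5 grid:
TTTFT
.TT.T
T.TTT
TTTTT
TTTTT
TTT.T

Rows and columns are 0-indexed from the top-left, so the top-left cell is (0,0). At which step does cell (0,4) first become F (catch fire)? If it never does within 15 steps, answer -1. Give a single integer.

Step 1: cell (0,4)='F' (+2 fires, +1 burnt)
  -> target ignites at step 1
Step 2: cell (0,4)='.' (+3 fires, +2 burnt)
Step 3: cell (0,4)='.' (+4 fires, +3 burnt)
Step 4: cell (0,4)='.' (+3 fires, +4 burnt)
Step 5: cell (0,4)='.' (+4 fires, +3 burnt)
Step 6: cell (0,4)='.' (+5 fires, +4 burnt)
Step 7: cell (0,4)='.' (+3 fires, +5 burnt)
Step 8: cell (0,4)='.' (+1 fires, +3 burnt)
Step 9: cell (0,4)='.' (+0 fires, +1 burnt)
  fire out at step 9

1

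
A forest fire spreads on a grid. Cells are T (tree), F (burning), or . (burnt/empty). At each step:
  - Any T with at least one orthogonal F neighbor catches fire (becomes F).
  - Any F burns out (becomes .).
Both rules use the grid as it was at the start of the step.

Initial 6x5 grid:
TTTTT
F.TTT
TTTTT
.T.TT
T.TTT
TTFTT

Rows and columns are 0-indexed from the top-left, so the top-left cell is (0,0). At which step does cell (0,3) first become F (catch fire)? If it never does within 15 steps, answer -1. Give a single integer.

Step 1: cell (0,3)='T' (+5 fires, +2 burnt)
Step 2: cell (0,3)='T' (+5 fires, +5 burnt)
Step 3: cell (0,3)='T' (+6 fires, +5 burnt)
Step 4: cell (0,3)='F' (+4 fires, +6 burnt)
  -> target ignites at step 4
Step 5: cell (0,3)='.' (+3 fires, +4 burnt)
Step 6: cell (0,3)='.' (+1 fires, +3 burnt)
Step 7: cell (0,3)='.' (+0 fires, +1 burnt)
  fire out at step 7

4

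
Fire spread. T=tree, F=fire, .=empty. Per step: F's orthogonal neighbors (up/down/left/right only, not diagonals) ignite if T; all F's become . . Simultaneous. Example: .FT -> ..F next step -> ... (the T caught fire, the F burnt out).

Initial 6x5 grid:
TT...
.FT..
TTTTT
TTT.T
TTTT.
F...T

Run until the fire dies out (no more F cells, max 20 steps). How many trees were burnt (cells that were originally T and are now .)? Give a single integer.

Answer: 16

Derivation:
Step 1: +4 fires, +2 burnt (F count now 4)
Step 2: +6 fires, +4 burnt (F count now 6)
Step 3: +3 fires, +6 burnt (F count now 3)
Step 4: +2 fires, +3 burnt (F count now 2)
Step 5: +1 fires, +2 burnt (F count now 1)
Step 6: +0 fires, +1 burnt (F count now 0)
Fire out after step 6
Initially T: 17, now '.': 29
Total burnt (originally-T cells now '.'): 16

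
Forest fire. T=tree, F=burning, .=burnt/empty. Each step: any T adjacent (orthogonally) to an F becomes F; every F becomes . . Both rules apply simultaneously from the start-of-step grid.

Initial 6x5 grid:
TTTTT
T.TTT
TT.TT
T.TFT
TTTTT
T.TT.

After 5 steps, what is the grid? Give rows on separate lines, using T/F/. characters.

Step 1: 4 trees catch fire, 1 burn out
  TTTTT
  T.TTT
  TT.FT
  T.F.F
  TTTFT
  T.TT.
Step 2: 5 trees catch fire, 4 burn out
  TTTTT
  T.TFT
  TT..F
  T....
  TTF.F
  T.TF.
Step 3: 5 trees catch fire, 5 burn out
  TTTFT
  T.F.F
  TT...
  T....
  TF...
  T.F..
Step 4: 3 trees catch fire, 5 burn out
  TTF.F
  T....
  TT...
  T....
  F....
  T....
Step 5: 3 trees catch fire, 3 burn out
  TF...
  T....
  TT...
  F....
  .....
  F....

TF...
T....
TT...
F....
.....
F....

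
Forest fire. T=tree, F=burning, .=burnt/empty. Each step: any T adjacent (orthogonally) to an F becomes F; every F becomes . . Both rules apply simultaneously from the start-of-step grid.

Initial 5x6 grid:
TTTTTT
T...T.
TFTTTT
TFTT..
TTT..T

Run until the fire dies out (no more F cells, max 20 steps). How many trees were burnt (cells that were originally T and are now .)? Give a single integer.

Answer: 19

Derivation:
Step 1: +5 fires, +2 burnt (F count now 5)
Step 2: +5 fires, +5 burnt (F count now 5)
Step 3: +2 fires, +5 burnt (F count now 2)
Step 4: +3 fires, +2 burnt (F count now 3)
Step 5: +2 fires, +3 burnt (F count now 2)
Step 6: +2 fires, +2 burnt (F count now 2)
Step 7: +0 fires, +2 burnt (F count now 0)
Fire out after step 7
Initially T: 20, now '.': 29
Total burnt (originally-T cells now '.'): 19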